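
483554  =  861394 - 377840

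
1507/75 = 20 + 7/75 = 20.09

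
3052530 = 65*46962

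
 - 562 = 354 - 916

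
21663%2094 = 723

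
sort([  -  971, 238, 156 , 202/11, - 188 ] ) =[ - 971, - 188,202/11,156, 238]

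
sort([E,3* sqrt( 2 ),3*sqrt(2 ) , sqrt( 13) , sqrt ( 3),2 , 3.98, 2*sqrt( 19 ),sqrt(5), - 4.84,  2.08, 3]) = [- 4.84,sqrt( 3 ), 2,2.08, sqrt( 5),E, 3, sqrt (13), 3.98,3*sqrt( 2),  3*sqrt (2),  2*sqrt( 19 )]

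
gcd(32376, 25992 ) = 456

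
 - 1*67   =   - 67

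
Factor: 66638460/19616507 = 2^2  *3^1*5^1*7^1*158663^1*19616507^( - 1) 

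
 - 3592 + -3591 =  - 7183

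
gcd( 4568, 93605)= 1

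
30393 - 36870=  - 6477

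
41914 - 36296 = 5618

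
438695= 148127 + 290568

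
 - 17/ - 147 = 17/147 = 0.12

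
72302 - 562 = 71740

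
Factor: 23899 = 23899^1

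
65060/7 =65060/7=9294.29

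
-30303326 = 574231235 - 604534561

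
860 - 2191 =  - 1331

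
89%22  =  1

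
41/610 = 41/610 = 0.07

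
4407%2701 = 1706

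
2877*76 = 218652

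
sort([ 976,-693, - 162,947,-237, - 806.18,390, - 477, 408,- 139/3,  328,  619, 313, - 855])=[ - 855, - 806.18, - 693,-477, - 237, - 162, - 139/3,  313,328, 390,408,619,947,976 ]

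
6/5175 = 2/1725 = 0.00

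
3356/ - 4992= -839/1248 = -0.67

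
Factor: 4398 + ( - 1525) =13^2*17^1 = 2873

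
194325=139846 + 54479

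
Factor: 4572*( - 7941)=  - 36306252 = -2^2*3^3*127^1 * 2647^1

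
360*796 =286560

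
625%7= 2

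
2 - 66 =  - 64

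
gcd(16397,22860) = 1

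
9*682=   6138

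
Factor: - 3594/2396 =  - 3/2 =- 2^( - 1)* 3^1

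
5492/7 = 5492/7 = 784.57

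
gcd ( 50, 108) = 2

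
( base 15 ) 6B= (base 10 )101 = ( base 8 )145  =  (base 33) 32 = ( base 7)203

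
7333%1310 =783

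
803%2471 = 803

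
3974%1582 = 810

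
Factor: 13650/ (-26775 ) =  - 2^1*  3^( - 1)*13^1*17^ ( - 1 ) = - 26/51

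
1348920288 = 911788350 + 437131938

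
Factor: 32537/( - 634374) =-2^( - 1)*3^(-2)*13^( - 1)*2711^(-1)*32537^1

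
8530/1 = 8530 = 8530.00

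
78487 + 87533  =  166020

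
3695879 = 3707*997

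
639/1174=639/1174= 0.54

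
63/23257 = 63/23257=   0.00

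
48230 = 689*70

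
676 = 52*13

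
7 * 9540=66780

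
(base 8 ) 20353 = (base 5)232202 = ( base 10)8427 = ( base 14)30dd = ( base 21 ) j26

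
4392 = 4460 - 68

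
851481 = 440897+410584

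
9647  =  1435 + 8212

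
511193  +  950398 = 1461591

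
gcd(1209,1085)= 31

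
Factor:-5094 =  - 2^1*3^2*283^1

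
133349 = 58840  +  74509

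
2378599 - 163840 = 2214759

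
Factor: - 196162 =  - 2^1*98081^1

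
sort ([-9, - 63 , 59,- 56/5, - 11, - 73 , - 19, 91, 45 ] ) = [ - 73, - 63,-19 , - 56/5,-11, - 9, 45, 59, 91 ]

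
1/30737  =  1/30737 = 0.00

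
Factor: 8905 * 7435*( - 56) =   -  3707685800 =-  2^3*5^2*7^1*13^1 * 137^1* 1487^1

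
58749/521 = 112 + 397/521 = 112.76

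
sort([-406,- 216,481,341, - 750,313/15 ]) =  [ - 750, - 406,  -  216,  313/15,341, 481 ] 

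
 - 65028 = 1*( - 65028 )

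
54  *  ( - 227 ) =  - 12258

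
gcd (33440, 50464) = 608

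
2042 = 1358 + 684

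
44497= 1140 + 43357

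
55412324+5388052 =60800376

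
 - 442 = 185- 627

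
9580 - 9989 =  - 409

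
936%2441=936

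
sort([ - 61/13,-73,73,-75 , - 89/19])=[-75, - 73, - 61/13, - 89/19,73]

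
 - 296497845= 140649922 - 437147767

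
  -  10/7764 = - 1 + 3877/3882 = - 0.00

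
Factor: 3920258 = 2^1 * 23^1 * 85223^1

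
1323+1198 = 2521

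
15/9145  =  3/1829 = 0.00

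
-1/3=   -  1 + 2/3  =  -0.33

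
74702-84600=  - 9898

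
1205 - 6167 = - 4962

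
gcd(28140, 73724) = 28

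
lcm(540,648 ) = 3240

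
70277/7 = 70277/7 = 10039.57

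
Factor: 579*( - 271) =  - 156909=- 3^1* 193^1*271^1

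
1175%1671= 1175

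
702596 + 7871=710467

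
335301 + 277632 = 612933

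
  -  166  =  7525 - 7691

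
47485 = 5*9497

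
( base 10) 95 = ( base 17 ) 5A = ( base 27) 3e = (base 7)164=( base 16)5f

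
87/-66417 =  - 29/22139 = - 0.00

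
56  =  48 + 8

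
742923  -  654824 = 88099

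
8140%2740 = 2660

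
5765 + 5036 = 10801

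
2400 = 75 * 32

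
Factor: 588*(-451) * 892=  -  2^4*3^1*7^2*11^1*41^1*223^1 = -236547696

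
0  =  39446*0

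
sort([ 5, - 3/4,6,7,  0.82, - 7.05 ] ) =[ - 7.05, - 3/4,0.82,5,6,7]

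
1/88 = 1/88 = 0.01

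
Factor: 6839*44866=2^1*7^1 * 977^1*22433^1 = 306838574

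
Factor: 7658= 2^1*7^1*547^1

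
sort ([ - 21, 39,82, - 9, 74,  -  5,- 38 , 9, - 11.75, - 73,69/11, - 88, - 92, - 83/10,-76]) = [  -  92 , - 88, - 76, - 73, - 38, - 21, -11.75, - 9, - 83/10, - 5,69/11,9,39,74,82] 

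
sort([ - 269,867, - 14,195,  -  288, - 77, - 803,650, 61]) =[ - 803,  -  288, - 269,- 77, - 14,61, 195,  650, 867]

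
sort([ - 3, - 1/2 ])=[-3, - 1/2 ] 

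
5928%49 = 48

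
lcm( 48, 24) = 48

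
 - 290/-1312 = 145/656 = 0.22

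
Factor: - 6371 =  - 23^1*277^1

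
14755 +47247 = 62002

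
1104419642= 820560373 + 283859269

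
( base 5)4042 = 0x20A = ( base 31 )GQ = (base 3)201100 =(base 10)522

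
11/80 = 11/80 = 0.14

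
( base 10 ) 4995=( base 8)11603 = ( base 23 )9a4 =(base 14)1b6b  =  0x1383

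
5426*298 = 1616948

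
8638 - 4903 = 3735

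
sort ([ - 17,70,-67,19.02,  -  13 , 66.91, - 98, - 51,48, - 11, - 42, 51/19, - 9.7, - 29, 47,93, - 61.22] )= [ - 98,-67, - 61.22, - 51, - 42 , - 29,-17, - 13, - 11, - 9.7 , 51/19 , 19.02, 47 , 48,66.91,70,93]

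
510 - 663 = -153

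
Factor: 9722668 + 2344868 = 2^4*3^1*13^1*83^1*233^1 = 12067536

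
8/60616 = 1/7577=0.00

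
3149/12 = 262 + 5/12 = 262.42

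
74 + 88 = 162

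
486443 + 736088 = 1222531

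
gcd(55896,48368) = 8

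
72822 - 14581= 58241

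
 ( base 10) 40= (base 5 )130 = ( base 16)28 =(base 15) 2a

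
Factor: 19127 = 31^1*617^1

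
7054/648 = 3527/324 = 10.89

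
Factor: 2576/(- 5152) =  - 2^( - 1 ) = -1/2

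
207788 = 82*2534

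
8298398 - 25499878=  - 17201480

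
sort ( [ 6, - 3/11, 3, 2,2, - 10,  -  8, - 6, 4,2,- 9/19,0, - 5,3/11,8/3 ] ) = [ - 10, - 8, - 6, - 5,- 9/19 , - 3/11,  0, 3/11, 2, 2,2, 8/3, 3, 4,  6]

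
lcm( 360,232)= 10440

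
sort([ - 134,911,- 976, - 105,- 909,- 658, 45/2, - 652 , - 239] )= [- 976, - 909, - 658,  -  652, - 239, - 134,-105, 45/2, 911] 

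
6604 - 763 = 5841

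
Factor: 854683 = 854683^1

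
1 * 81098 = 81098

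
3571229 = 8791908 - 5220679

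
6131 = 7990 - 1859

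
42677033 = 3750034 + 38926999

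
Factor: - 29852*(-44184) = 1318980768 = 2^5*3^1*7^1*17^1* 263^1*439^1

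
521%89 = 76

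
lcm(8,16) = 16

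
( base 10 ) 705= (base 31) MN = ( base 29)O9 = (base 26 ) 113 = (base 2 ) 1011000001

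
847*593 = 502271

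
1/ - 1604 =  - 1/1604= -  0.00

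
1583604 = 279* 5676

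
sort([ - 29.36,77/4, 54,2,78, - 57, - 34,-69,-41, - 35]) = [-69, - 57, - 41, - 35, - 34, - 29.36 , 2,77/4, 54 , 78]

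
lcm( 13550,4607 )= 230350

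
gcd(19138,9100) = 14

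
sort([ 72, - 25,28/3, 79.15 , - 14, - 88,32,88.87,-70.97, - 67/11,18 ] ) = [ - 88 ,-70.97, - 25, - 14, - 67/11,28/3,18, 32,72, 79.15,88.87] 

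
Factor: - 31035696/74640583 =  - 2^4*3^1*646577^1*74640583^( - 1) 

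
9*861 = 7749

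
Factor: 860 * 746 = 2^3*5^1*43^1*373^1 = 641560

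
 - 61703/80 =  - 61703/80 = - 771.29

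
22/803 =2/73 = 0.03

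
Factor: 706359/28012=2^(-2) * 3^1 * 47^( - 1)*149^( - 1 )*173^1*1361^1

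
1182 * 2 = 2364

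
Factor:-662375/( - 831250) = 2^(- 1 )*5^( - 2)*19^( - 1)*757^1 = 757/950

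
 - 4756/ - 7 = 679 + 3/7= 679.43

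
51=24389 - 24338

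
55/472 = 55/472=0.12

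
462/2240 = 33/160 = 0.21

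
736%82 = 80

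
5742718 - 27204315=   -  21461597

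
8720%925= 395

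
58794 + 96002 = 154796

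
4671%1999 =673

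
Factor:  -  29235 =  - 3^1*5^1*1949^1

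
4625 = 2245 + 2380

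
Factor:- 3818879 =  - 3818879^1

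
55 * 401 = 22055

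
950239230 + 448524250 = 1398763480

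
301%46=25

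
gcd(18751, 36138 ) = 1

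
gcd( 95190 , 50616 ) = 114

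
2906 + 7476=10382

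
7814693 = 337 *23189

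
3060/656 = 4 + 109/164 = 4.66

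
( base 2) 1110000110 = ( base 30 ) 102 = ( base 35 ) pr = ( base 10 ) 902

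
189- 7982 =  - 7793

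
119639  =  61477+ 58162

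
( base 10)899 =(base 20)24J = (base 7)2423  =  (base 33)r8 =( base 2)1110000011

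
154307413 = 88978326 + 65329087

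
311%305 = 6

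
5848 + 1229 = 7077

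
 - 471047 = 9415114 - 9886161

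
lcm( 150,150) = 150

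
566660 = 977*580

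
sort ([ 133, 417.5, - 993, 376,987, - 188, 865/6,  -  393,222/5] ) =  [ - 993, -393, - 188,222/5,133,865/6,376 , 417.5,987 ] 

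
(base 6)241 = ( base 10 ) 97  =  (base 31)34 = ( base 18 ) 57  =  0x61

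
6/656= 3/328 = 0.01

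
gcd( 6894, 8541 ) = 9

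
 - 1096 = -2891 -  -1795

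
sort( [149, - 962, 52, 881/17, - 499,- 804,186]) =[ - 962,-804, - 499 , 881/17, 52,149, 186 ] 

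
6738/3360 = 2 + 3/560 = 2.01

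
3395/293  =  3395/293 =11.59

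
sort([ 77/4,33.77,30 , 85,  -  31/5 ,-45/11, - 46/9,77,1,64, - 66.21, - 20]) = [- 66.21, - 20, - 31/5,-46/9,-45/11,1,77/4, 30,33.77, 64,  77, 85] 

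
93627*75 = 7022025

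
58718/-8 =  - 29359/4 =- 7339.75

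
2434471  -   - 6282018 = 8716489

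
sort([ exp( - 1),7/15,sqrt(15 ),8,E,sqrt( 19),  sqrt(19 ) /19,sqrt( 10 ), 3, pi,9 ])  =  [sqrt( 19)/19, exp( - 1), 7/15, E , 3,pi,sqrt(10),sqrt( 15 ),sqrt( 19),8,9 ] 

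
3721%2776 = 945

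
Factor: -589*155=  -5^1 * 19^1*31^2 = - 91295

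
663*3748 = 2484924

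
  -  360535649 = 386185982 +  - 746721631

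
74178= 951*78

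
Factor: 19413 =3^3 * 719^1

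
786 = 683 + 103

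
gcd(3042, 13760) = 2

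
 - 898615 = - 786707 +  - 111908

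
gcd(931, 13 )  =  1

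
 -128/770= - 64/385 =- 0.17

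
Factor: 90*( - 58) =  - 5220 = - 2^2 * 3^2 * 5^1* 29^1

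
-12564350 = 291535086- 304099436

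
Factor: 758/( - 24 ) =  - 2^(-2 )*3^( - 1)*379^1= - 379/12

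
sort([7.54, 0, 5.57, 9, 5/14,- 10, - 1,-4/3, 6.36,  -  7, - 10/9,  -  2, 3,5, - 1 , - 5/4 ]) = [  -  10,-7, - 2, - 4/3, - 5/4, - 10/9, - 1, - 1, 0, 5/14, 3, 5, 5.57, 6.36,  7.54,9]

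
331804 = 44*7541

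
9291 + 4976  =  14267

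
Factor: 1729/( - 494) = -7/2 = -2^(-1 )*7^1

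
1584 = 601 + 983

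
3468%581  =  563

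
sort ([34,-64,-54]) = [ - 64,-54, 34] 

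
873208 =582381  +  290827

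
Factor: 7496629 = 7^1*1070947^1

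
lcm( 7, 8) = 56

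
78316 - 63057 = 15259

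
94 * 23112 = 2172528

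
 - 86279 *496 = - 42794384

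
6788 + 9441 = 16229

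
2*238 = 476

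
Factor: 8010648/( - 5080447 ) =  - 2^3 * 3^2* 23^( - 1) * 31^1*37^1*97^1*220889^( - 1 )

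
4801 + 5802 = 10603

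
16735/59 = 16735/59 = 283.64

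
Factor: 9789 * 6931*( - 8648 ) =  - 586745690232 = - 2^3*3^1*13^1 * 23^1*29^1 * 47^1*239^1*251^1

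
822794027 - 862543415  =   - 39749388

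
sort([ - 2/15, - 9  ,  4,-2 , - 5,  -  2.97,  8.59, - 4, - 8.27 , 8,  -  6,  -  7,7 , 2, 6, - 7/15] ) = [ - 9, -8.27, - 7, - 6, - 5, - 4, - 2.97, - 2, - 7/15, - 2/15, 2 , 4, 6 , 7, 8,8.59]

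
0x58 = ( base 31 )2Q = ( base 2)1011000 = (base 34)2K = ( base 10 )88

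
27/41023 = 27/41023 = 0.00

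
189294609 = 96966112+92328497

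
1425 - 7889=  -  6464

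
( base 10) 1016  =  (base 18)328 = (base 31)11o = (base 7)2651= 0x3f8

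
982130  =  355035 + 627095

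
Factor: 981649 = 827^1*1187^1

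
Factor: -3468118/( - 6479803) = 2^1*11^(-1)*457^(-1)*751^1*1289^( - 1)*2309^1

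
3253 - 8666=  - 5413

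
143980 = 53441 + 90539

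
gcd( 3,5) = 1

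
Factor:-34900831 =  - 7^1*71^1*70223^1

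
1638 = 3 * 546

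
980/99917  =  980/99917 = 0.01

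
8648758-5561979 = 3086779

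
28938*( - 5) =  - 144690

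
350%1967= 350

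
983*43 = 42269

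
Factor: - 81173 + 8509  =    -  72664 =- 2^3*31^1*293^1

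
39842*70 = 2788940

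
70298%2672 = 826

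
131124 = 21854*6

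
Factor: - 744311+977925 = 233614 = 2^1*17^1 * 6871^1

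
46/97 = 46/97 = 0.47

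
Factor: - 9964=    - 2^2*47^1*53^1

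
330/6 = 55= 55.00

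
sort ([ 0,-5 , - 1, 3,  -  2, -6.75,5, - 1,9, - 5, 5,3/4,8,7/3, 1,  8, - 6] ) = [ - 6.75,-6, - 5, - 5,-2, - 1, - 1,0,  3/4 , 1,  7/3, 3, 5,5, 8,  8,9] 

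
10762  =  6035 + 4727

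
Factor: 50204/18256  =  2^(-2)*11^1= 11/4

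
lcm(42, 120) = 840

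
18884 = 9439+9445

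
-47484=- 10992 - 36492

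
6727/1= 6727= 6727.00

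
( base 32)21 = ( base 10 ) 65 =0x41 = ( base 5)230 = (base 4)1001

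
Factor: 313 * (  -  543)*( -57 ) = 9687663  =  3^2* 19^1  *  181^1*313^1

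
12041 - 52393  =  -40352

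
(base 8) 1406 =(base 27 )11I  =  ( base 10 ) 774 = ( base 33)nf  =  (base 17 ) 2B9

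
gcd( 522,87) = 87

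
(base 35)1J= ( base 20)2E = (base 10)54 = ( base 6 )130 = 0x36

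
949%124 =81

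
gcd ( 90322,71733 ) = 1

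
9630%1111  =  742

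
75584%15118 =15112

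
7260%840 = 540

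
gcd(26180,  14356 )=4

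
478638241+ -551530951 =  - 72892710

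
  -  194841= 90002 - 284843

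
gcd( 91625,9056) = 1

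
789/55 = 14 + 19/55 = 14.35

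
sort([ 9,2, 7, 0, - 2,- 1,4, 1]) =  [ -2, - 1,0, 1, 2, 4,  7 , 9 ] 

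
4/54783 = 4/54783= 0.00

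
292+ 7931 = 8223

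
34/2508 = 17/1254 = 0.01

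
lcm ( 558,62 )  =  558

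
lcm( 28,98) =196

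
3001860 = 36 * 83385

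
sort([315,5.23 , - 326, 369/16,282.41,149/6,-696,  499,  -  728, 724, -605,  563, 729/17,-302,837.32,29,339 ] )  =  [ - 728, - 696, - 605, - 326, -302,5.23, 369/16,149/6,29,729/17 , 282.41, 315,339,499,563, 724,  837.32 ] 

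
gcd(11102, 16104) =122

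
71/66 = 1 + 5/66= 1.08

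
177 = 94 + 83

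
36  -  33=3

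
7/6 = 7/6 = 1.17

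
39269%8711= 4425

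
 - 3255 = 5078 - 8333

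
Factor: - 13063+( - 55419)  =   - 68482 = - 2^1*97^1 * 353^1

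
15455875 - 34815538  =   - 19359663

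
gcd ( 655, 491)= 1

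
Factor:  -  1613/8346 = - 2^ (-1 )*3^( - 1)*13^(- 1)*107^ ( - 1)*1613^1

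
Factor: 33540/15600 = 2^( - 2)*5^( - 1)*43^1 = 43/20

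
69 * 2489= 171741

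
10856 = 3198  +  7658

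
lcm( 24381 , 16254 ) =48762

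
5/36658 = 5/36658 = 0.00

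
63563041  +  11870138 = 75433179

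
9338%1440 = 698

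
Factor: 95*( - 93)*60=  - 2^2*3^2 * 5^2 * 19^1*31^1 = - 530100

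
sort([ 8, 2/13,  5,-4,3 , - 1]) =[ - 4, - 1,2/13, 3, 5,  8]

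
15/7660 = 3/1532  =  0.00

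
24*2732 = 65568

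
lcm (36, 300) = 900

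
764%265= 234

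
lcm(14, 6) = 42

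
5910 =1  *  5910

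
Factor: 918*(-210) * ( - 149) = 28724220=2^2*3^4 * 5^1*7^1*17^1*149^1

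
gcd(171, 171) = 171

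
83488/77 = 1084 + 20/77= 1084.26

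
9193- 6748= 2445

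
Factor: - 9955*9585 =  - 3^3*5^2*11^1* 71^1*181^1 = - 95418675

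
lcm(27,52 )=1404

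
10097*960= 9693120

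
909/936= 101/104 = 0.97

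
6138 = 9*682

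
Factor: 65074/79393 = 2^1*32537^1*79393^ ( - 1 )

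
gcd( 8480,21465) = 265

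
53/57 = 53/57 = 0.93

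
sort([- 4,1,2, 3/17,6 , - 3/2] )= [  -  4, - 3/2, 3/17,1,2, 6]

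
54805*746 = 40884530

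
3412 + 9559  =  12971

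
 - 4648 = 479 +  - 5127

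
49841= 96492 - 46651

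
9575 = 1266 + 8309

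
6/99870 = 1/16645 = 0.00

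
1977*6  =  11862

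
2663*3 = 7989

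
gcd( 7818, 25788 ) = 6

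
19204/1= 19204 = 19204.00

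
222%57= 51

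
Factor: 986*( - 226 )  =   - 222836  =  - 2^2*17^1*29^1 * 113^1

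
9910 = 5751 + 4159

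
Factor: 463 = 463^1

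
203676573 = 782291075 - 578614502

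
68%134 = 68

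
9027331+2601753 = 11629084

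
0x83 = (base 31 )47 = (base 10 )131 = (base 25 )56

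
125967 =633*199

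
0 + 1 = 1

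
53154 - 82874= - 29720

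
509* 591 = 300819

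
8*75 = 600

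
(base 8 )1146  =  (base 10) 614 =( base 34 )i2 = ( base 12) 432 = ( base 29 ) l5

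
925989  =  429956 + 496033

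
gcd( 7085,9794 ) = 1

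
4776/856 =597/107 = 5.58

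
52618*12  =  631416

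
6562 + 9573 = 16135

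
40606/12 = 20303/6 = 3383.83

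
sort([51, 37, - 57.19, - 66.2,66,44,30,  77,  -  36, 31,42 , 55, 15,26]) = [ - 66.2,-57.19, - 36, 15  ,  26, 30,31, 37,42, 44, 51,55 , 66,77] 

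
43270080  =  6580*6576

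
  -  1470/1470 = -1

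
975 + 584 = 1559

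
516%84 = 12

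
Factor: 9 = 3^2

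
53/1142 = 53/1142 = 0.05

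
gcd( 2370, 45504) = 474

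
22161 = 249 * 89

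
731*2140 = 1564340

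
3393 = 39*87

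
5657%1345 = 277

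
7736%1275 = 86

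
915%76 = 3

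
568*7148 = 4060064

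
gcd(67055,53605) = 5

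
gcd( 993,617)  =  1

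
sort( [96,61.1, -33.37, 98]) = [ - 33.37,61.1, 96,98]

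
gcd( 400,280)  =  40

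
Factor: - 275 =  - 5^2*11^1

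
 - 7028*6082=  - 42744296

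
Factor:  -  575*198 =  - 2^1*3^2 * 5^2*11^1*23^1 = - 113850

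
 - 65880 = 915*(  -  72)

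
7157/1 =7157  =  7157.00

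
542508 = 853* 636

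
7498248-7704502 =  - 206254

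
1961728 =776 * 2528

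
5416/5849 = 5416/5849 = 0.93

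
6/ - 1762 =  - 3/881 = - 0.00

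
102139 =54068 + 48071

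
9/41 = 9/41=0.22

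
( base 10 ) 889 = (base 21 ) 207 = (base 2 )1101111001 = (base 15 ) 3E4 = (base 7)2410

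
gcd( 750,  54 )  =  6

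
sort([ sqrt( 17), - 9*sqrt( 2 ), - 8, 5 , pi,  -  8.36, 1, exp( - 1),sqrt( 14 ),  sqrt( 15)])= [ - 9*sqrt( 2), - 8.36, - 8,exp( - 1), 1, pi, sqrt( 14),sqrt(15 ), sqrt (17 ), 5]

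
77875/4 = 77875/4 = 19468.75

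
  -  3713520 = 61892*( - 60)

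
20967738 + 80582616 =101550354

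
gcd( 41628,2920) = 4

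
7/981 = 7/981= 0.01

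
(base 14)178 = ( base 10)302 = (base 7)611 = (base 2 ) 100101110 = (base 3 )102012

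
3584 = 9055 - 5471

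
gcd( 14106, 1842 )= 6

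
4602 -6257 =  - 1655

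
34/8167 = 34/8167  =  0.00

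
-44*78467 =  - 3452548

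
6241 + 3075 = 9316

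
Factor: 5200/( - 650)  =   - 2^3  =  - 8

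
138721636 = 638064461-499342825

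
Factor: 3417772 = 2^2 * 854443^1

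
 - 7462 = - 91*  82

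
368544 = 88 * 4188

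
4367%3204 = 1163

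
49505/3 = 49505/3 = 16501.67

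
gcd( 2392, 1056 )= 8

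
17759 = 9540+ 8219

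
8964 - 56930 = - 47966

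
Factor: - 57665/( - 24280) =19/8 = 2^( - 3)*19^1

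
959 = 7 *137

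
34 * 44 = 1496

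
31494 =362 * 87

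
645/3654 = 215/1218 = 0.18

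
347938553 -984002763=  - 636064210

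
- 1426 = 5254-6680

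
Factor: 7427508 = 2^2*3^1*11^1 * 56269^1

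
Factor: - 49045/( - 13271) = 5^1*17^1*23^( - 1 )  =  85/23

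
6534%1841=1011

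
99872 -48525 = 51347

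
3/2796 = 1/932  =  0.00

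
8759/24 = 364 + 23/24 = 364.96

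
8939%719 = 311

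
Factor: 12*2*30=2^4* 3^2*5^1 = 720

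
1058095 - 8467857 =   -  7409762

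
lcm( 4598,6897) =13794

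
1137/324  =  379/108 = 3.51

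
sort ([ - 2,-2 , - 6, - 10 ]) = [ - 10, - 6,-2, - 2 ] 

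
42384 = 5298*8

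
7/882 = 1/126 = 0.01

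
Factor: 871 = 13^1*67^1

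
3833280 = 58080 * 66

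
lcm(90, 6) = 90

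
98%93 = 5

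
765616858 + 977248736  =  1742865594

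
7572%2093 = 1293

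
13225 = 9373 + 3852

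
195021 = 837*233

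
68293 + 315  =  68608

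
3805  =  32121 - 28316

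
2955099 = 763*3873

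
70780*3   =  212340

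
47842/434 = 23921/217 = 110.24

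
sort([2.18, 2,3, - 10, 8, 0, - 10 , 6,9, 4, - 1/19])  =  [ -10  , - 10,-1/19, 0, 2, 2.18, 3, 4, 6,8, 9]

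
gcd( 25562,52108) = 2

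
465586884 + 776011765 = 1241598649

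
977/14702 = 977/14702 = 0.07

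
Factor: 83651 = 23^1*3637^1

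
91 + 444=535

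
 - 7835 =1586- 9421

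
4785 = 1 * 4785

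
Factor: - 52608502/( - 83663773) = 2^1*71^ ( - 1 )*157^1*167543^1*1178363^ (-1 )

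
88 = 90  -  2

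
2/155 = 2/155 = 0.01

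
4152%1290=282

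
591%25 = 16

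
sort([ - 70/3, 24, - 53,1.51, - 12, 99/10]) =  [ - 53, - 70/3, - 12, 1.51, 99/10, 24]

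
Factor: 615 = 3^1*5^1* 41^1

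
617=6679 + -6062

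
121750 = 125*974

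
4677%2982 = 1695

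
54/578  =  27/289  =  0.09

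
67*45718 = 3063106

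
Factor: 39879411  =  3^1*11^1*13^1*92959^1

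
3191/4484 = 3191/4484 =0.71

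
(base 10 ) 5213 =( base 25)88D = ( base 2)1010001011101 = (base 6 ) 40045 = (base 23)9jf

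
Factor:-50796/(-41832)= 17/14 = 2^( - 1)*7^( - 1)*17^1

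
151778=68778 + 83000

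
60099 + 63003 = 123102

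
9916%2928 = 1132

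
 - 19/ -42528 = 19/42528 =0.00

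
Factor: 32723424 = 2^5*3^2*113623^1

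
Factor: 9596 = 2^2 * 2399^1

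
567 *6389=3622563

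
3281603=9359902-6078299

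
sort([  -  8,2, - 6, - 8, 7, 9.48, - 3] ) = [ - 8 , - 8,  -  6, - 3, 2, 7,9.48 ]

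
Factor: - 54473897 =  - 79^1 * 167^1*4129^1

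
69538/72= 965 + 29/36 = 965.81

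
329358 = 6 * 54893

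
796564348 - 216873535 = 579690813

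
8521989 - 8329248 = 192741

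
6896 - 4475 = 2421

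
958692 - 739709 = 218983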